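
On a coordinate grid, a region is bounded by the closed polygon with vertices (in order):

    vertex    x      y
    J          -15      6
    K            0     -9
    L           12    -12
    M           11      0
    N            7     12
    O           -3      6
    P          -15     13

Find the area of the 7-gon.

Σ = (135) + (108) + (132) + (132) + (78) + (51) + (105) = 741
Area = |Σ|/2 = 370.5.

370.5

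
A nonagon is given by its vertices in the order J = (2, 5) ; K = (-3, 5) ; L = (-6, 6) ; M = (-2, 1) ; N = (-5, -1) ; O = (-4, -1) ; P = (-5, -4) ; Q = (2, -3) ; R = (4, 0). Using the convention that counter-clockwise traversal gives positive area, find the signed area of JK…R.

58.5

Cross-terms: 25, 12, 6, 7, 1, 11, 23, 12, 20  ⇒  Σ = 117
Signed area = Σ/2 = 58.5 (positive ⇒ counter-clockwise traversal).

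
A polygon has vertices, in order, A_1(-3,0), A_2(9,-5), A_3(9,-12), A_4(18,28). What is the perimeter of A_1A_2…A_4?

96

|A_1A_2| = √((12)² + (-5)²) = √169 = 13
|A_2A_3| = √((0)² + (-7)²) = √49 = 7
|A_3A_4| = √((9)² + (40)²) = √1681 = 41
|A_4A_1| = √((-21)² + (-28)²) = √1225 = 35
Perimeter = 13 + 7 + 41 + 35 = 96.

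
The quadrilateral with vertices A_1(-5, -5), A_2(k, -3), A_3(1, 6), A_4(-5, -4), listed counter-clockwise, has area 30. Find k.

The doubled signed area Σ (x_i y_{i+1} − x_{i+1} y_i) is linear in k.
With k=0 it equals 49; the coefficient of k is 11 (from the two edges through A_2).
So 11·k + 49 = 2·30 = 60 ⇒ k = 1.

1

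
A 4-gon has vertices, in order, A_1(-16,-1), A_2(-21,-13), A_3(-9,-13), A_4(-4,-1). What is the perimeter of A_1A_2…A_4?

|A_1A_2| = √((-5)² + (-12)²) = √169 = 13
|A_2A_3| = √((12)² + (0)²) = √144 = 12
|A_3A_4| = √((5)² + (12)²) = √169 = 13
|A_4A_1| = √((-12)² + (0)²) = √144 = 12
Perimeter = 13 + 12 + 13 + 12 = 50.

50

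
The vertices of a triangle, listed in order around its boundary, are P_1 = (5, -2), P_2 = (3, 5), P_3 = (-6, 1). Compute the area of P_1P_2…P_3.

35.5

Σ = (31) + (33) + (7) = 71
Area = |Σ|/2 = 35.5.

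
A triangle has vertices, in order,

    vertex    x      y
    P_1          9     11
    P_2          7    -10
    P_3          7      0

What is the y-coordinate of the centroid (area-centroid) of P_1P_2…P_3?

1/3

Apply the shoelace (surveyor's) formula. First the cross-terms c_i = x_i·y_{i+1} − x_{i+1}·y_i:
  -167, 70, 77  ⇒  2A = -20, A = -10.
Then Σ (y_i + y_{i+1})·c_i = -20, so ȳ = -20 / (6·(-10)) = 1/3.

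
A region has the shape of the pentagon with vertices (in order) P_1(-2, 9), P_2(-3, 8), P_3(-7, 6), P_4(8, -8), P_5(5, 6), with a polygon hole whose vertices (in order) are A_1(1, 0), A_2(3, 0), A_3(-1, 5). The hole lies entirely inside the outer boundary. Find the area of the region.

96

Outer boundary:
Cross-terms: 11, 38, 8, 88, 57  ⇒  Σ = 202
Area = |Σ|/2 = 101.
Hole:
Cross-terms: 0, 15, -5  ⇒  Σ = 10
Area = |Σ|/2 = 5.
Net area = 101 − 5 = 96.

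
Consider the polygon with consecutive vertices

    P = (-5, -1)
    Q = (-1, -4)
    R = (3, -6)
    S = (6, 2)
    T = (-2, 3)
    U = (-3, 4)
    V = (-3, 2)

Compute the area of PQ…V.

Apply the shoelace (surveyor's) formula: 2A = Σ (x_i·y_{i+1} − x_{i+1}·y_i), indices taken mod 7.
Cross-terms: 19, 18, 42, 22, 1, 6, 13  ⇒  Σ = 121
Area = |Σ|/2 = 60.5.

60.5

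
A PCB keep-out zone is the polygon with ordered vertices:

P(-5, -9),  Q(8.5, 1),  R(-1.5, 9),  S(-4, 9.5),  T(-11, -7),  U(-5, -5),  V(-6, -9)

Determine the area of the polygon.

Apply Gauss's area formula: 2A = Σ (x_i·y_{i+1} − x_{i+1}·y_i), indices taken mod 7.
Σ = (71.5) + (78) + (21.75) + (132.5) + (20) + (15) + (9) = 347.75
Area = |Σ|/2 = 173.875.

173.875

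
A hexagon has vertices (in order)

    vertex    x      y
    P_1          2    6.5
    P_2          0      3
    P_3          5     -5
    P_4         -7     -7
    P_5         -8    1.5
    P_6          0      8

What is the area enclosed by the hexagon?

P_1→P_2: (2)(3) − (0)(6.5) = 6
P_2→P_3: (0)(-5) − (5)(3) = -15
P_3→P_4: (5)(-7) − (-7)(-5) = -70
P_4→P_5: (-7)(1.5) − (-8)(-7) = -66.5
P_5→P_6: (-8)(8) − (0)(1.5) = -64
P_6→P_1: (0)(6.5) − (2)(8) = -16
Σ = -225.5
Area = |Σ|/2 = 112.75.

112.75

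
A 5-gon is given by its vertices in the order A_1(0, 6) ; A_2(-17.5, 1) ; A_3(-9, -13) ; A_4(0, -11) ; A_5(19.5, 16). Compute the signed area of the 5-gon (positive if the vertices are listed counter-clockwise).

386

Cross-terms: 105, 236.5, 99, 214.5, 117  ⇒  Σ = 772
Signed area = Σ/2 = 386 (positive ⇒ counter-clockwise traversal).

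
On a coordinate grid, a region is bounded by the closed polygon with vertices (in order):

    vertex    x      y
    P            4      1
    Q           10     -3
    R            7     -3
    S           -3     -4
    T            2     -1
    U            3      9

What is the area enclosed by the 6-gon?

34.5

Apply the shoelace formula: 2A = Σ (x_i·y_{i+1} − x_{i+1}·y_i), indices taken mod 6.
Σ = (-22) + (-9) + (-37) + (11) + (21) + (-33) = -69
Area = |Σ|/2 = 34.5.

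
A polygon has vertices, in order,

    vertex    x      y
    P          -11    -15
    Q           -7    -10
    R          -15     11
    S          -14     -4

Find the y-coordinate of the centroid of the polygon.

Apply the shoelace (surveyor's) formula. First the cross-terms c_i = x_i·y_{i+1} − x_{i+1}·y_i:
  5, -227, 214, 166  ⇒  2A = 158, A = 79.
Then Σ (y_i + y_{i+1})·c_i = -2008, so ȳ = -2008 / (6·79) = -1004/237.

-1004/237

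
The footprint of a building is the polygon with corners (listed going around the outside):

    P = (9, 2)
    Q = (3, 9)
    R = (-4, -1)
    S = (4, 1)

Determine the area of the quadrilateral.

Apply the surveyor's formula: 2A = Σ (x_i·y_{i+1} − x_{i+1}·y_i), indices taken mod 4.
P→Q: (9)(9) − (3)(2) = 75
Q→R: (3)(-1) − (-4)(9) = 33
R→S: (-4)(1) − (4)(-1) = 0
S→P: (4)(2) − (9)(1) = -1
Σ = 107
Area = |Σ|/2 = 53.5.

53.5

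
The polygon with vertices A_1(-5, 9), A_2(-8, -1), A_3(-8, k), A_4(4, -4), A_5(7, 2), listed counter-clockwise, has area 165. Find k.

-10

The doubled signed area Σ (x_i y_{i+1} − x_{i+1} y_i) is linear in k.
With k=0 it equals 210; the coefficient of k is -12 (from the two edges through A_3).
So -12·k + 210 = 2·165 = 330 ⇒ k = -10.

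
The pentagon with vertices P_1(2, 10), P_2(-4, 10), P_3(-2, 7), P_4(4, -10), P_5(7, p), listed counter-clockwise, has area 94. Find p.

Write out the shoelace sum; only the two edges meeting at P_5 involve p:
2·Area = [(4·p − 7·(-10)) + (7·10 − 2·p)] + 44
       = 2·p + 184 = 188
⇒ p = 2.

2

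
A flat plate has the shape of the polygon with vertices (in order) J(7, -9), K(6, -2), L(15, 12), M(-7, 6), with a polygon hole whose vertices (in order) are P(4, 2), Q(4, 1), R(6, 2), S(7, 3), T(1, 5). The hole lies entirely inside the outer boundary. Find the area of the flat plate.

Outer boundary:
Apply the shoelace formula: 2A = Σ (x_i·y_{i+1} − x_{i+1}·y_i), indices taken mod 4.
Σ = (40) + (102) + (174) + (21) = 337
Area = |Σ|/2 = 168.5.
Hole:
Apply the surveyor's formula: 2A = Σ (x_i·y_{i+1} − x_{i+1}·y_i), indices taken mod 5.
Σ = (-4) + (2) + (4) + (32) + (-18) = 16
Area = |Σ|/2 = 8.
Net area = 168.5 − 8 = 160.5.

160.5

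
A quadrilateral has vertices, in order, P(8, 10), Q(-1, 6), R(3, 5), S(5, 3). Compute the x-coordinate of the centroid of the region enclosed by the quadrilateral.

38/9

Apply the surveyor's formula. First the cross-terms c_i = x_i·y_{i+1} − x_{i+1}·y_i:
  58, -23, -16, 26  ⇒  2A = 45, A = 22.5.
Then Σ (x_i + x_{i+1})·c_i = 570, so x̄ = 570 / (6·22.5) = 38/9.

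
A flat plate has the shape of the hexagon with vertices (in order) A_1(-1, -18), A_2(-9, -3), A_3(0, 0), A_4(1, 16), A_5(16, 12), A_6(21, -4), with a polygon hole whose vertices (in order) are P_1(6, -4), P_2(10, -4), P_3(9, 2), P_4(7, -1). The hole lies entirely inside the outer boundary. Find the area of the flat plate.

537

Outer boundary:
Apply the shoelace (surveyor's) formula: 2A = Σ (x_i·y_{i+1} − x_{i+1}·y_i), indices taken mod 6.
Cross-terms: -159, 0, 0, -244, -316, -382  ⇒  Σ = -1101
Area = |Σ|/2 = 550.5.
Hole:
Apply Gauss's area formula: 2A = Σ (x_i·y_{i+1} − x_{i+1}·y_i), indices taken mod 4.
Cross-terms: 16, 56, -23, -22  ⇒  Σ = 27
Area = |Σ|/2 = 13.5.
Net area = 550.5 − 13.5 = 537.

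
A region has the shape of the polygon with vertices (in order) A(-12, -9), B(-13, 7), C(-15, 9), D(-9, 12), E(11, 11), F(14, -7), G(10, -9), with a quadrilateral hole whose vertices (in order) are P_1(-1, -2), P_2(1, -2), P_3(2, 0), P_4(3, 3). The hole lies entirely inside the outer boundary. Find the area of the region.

Outer boundary:
Σ = (-201) + (-12) + (-99) + (-231) + (-231) + (-56) + (-198) = -1028
Area = |Σ|/2 = 514.
Hole:
Apply Gauss's area formula: 2A = Σ (x_i·y_{i+1} − x_{i+1}·y_i), indices taken mod 4.
Σ = (4) + (4) + (6) + (-3) = 11
Area = |Σ|/2 = 5.5.
Net area = 514 − 5.5 = 508.5.

508.5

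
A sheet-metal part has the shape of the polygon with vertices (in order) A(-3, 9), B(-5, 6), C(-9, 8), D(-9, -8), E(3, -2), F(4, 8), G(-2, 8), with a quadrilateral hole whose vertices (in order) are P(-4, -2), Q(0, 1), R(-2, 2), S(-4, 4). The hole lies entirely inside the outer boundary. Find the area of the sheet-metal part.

Outer boundary:
Apply the shoelace (surveyor's) formula: 2A = Σ (x_i·y_{i+1} − x_{i+1}·y_i), indices taken mod 7.
Σ = (27) + (14) + (144) + (42) + (32) + (48) + (6) = 313
Area = |Σ|/2 = 156.5.
Hole:
Apply the shoelace (surveyor's) formula: 2A = Σ (x_i·y_{i+1} − x_{i+1}·y_i), indices taken mod 4.
Cross-terms: -4, 2, 0, 24  ⇒  Σ = 22
Area = |Σ|/2 = 11.
Net area = 156.5 − 11 = 145.5.

145.5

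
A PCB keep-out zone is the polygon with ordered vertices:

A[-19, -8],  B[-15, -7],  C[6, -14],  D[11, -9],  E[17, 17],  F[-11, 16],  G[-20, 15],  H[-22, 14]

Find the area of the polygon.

905.5

Apply the shoelace (surveyor's) formula: 2A = Σ (x_i·y_{i+1} − x_{i+1}·y_i), indices taken mod 8.
Σ = (13) + (252) + (100) + (340) + (459) + (155) + (50) + (442) = 1811
Area = |Σ|/2 = 905.5.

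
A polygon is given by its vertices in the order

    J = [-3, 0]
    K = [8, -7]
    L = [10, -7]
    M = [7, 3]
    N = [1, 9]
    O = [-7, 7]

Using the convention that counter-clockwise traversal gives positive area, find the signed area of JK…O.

132.5

Cross-terms: 21, 14, 79, 60, 70, 21  ⇒  Σ = 265
Signed area = Σ/2 = 132.5 (positive ⇒ counter-clockwise traversal).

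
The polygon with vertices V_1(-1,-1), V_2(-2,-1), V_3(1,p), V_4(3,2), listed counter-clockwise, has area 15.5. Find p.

The doubled signed area Σ (x_i y_{i+1} − x_{i+1} y_i) is linear in p.
With p=0 it equals 1; the coefficient of p is -5 (from the two edges through V_3).
So -5·p + 1 = 2·15.5 = 31 ⇒ p = -6.

-6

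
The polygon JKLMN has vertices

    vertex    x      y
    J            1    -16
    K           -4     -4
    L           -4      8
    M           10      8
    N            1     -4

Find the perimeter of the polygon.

66

|JK| = √((-5)² + (12)²) = √169 = 13
|KL| = √((0)² + (12)²) = √144 = 12
|LM| = √((14)² + (0)²) = √196 = 14
|MN| = √((-9)² + (-12)²) = √225 = 15
|NJ| = √((0)² + (-12)²) = √144 = 12
Perimeter = 13 + 12 + 14 + 15 + 12 = 66.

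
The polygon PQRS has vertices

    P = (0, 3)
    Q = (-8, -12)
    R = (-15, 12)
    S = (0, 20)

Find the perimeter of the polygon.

|PQ| = √((-8)² + (-15)²) = √289 = 17
|QR| = √((-7)² + (24)²) = √625 = 25
|RS| = √((15)² + (8)²) = √289 = 17
|SP| = √((0)² + (-17)²) = √289 = 17
Perimeter = 17 + 25 + 17 + 17 = 76.

76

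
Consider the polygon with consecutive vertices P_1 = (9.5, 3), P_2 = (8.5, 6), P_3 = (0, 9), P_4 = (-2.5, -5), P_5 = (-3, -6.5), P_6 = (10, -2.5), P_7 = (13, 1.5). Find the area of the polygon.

138.25

Σ = (31.5) + (76.5) + (22.5) + (1.25) + (72.5) + (47.5) + (24.75) = 276.5
Area = |Σ|/2 = 138.25.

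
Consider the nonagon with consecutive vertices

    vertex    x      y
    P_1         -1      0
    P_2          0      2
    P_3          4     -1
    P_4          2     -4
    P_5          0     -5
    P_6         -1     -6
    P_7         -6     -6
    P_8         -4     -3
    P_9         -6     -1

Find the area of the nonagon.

45

Apply the shoelace (surveyor's) formula: 2A = Σ (x_i·y_{i+1} − x_{i+1}·y_i), indices taken mod 9.
Cross-terms: -2, -8, -14, -10, -5, -30, -6, -14, -1  ⇒  Σ = -90
Area = |Σ|/2 = 45.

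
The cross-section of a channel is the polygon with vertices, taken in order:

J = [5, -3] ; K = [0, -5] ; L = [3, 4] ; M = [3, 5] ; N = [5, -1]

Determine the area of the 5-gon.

22.5

Σ = (-25) + (15) + (3) + (-28) + (-10) = -45
Area = |Σ|/2 = 22.5.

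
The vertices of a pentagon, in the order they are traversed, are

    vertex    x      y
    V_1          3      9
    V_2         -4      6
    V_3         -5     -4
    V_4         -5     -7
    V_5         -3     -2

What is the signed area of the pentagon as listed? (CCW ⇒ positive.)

Apply Gauss's area formula: 2A = Σ (x_i·y_{i+1} − x_{i+1}·y_i), indices taken mod 5.
Cross-terms: 54, 46, 15, -11, -21  ⇒  Σ = 83
Signed area = Σ/2 = 41.5 (positive ⇒ counter-clockwise traversal).

41.5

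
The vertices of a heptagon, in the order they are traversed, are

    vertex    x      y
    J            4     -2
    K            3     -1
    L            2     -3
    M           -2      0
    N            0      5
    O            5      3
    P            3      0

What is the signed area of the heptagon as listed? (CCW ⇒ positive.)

J→K: (4)(-1) − (3)(-2) = 2
K→L: (3)(-3) − (2)(-1) = -7
L→M: (2)(0) − (-2)(-3) = -6
M→N: (-2)(5) − (0)(0) = -10
N→O: (0)(3) − (5)(5) = -25
O→P: (5)(0) − (3)(3) = -9
P→J: (3)(-2) − (4)(0) = -6
Σ = -61
Signed area = Σ/2 = -30.5 (negative ⇒ clockwise traversal).

-30.5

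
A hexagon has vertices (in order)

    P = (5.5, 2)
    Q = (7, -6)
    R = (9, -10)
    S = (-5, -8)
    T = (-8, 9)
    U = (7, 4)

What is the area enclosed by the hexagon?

Cross-terms: -47, -16, -122, -109, -95, -8  ⇒  Σ = -397
Area = |Σ|/2 = 198.5.

198.5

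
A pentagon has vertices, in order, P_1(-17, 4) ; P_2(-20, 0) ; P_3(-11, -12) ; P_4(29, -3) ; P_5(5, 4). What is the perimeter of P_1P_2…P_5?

108

|P_1P_2| = √((-3)² + (-4)²) = √25 = 5
|P_2P_3| = √((9)² + (-12)²) = √225 = 15
|P_3P_4| = √((40)² + (9)²) = √1681 = 41
|P_4P_5| = √((-24)² + (7)²) = √625 = 25
|P_5P_1| = √((-22)² + (0)²) = √484 = 22
Perimeter = 5 + 15 + 41 + 25 + 22 = 108.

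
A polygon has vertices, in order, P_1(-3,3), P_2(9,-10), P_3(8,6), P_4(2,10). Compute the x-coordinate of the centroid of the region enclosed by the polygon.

980/241

Apply the shoelace (surveyor's) formula. First the cross-terms c_i = x_i·y_{i+1} − x_{i+1}·y_i:
  3, 134, 68, 36  ⇒  2A = 241, A = 120.5.
Then Σ (x_i + x_{i+1})·c_i = 2940, so x̄ = 2940 / (6·120.5) = 980/241.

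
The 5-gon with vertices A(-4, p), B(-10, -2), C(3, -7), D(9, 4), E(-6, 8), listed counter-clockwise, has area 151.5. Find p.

4

Write out the shoelace sum; only the two edges meeting at A involve p:
2·Area = [((-6)·p − (-4)·8) + ((-4)·(-2) − (-10)·p)] + 247
       = 4·p + 287 = 303
⇒ p = 4.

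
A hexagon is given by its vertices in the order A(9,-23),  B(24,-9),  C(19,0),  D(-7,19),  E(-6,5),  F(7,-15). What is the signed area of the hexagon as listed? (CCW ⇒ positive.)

A→B: (9)(-9) − (24)(-23) = 471
B→C: (24)(0) − (19)(-9) = 171
C→D: (19)(19) − (-7)(0) = 361
D→E: (-7)(5) − (-6)(19) = 79
E→F: (-6)(-15) − (7)(5) = 55
F→A: (7)(-23) − (9)(-15) = -26
Σ = 1111
Signed area = Σ/2 = 555.5 (positive ⇒ counter-clockwise traversal).

555.5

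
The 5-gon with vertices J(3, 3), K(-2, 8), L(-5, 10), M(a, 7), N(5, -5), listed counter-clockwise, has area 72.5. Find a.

-9

Write out the shoelace sum; only the two edges meeting at M involve a:
2·Area = [((-5)·7 − a·10) + (a·(-5) − 5·7)] + 80
       = -15·a + 10 = 145
⇒ a = -9.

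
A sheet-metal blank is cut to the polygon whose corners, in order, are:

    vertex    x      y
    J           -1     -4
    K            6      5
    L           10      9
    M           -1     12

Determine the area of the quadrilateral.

Apply the shoelace formula: 2A = Σ (x_i·y_{i+1} − x_{i+1}·y_i), indices taken mod 4.
J→K: (-1)(5) − (6)(-4) = 19
K→L: (6)(9) − (10)(5) = 4
L→M: (10)(12) − (-1)(9) = 129
M→J: (-1)(-4) − (-1)(12) = 16
Σ = 168
Area = |Σ|/2 = 84.

84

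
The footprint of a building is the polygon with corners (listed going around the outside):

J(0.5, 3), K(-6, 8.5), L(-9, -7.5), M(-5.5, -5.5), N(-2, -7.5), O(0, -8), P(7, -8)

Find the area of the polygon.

139.625

Cross-terms: 22.25, 121.5, 8.25, 30.25, 16, 56, 25  ⇒  Σ = 279.25
Area = |Σ|/2 = 139.625.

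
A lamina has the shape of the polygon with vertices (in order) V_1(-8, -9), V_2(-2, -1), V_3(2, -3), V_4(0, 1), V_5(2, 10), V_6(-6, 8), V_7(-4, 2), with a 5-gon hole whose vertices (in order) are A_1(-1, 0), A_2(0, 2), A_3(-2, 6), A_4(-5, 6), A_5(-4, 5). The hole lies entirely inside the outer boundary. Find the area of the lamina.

Outer boundary:
V_1→V_2: (-8)(-1) − (-2)(-9) = -10
V_2→V_3: (-2)(-3) − (2)(-1) = 8
V_3→V_4: (2)(1) − (0)(-3) = 2
V_4→V_5: (0)(10) − (2)(1) = -2
V_5→V_6: (2)(8) − (-6)(10) = 76
V_6→V_7: (-6)(2) − (-4)(8) = 20
V_7→V_1: (-4)(-9) − (-8)(2) = 52
Σ = 146
Area = |Σ|/2 = 73.
Hole:
Apply the shoelace formula: 2A = Σ (x_i·y_{i+1} − x_{i+1}·y_i), indices taken mod 5.
Cross-terms: -2, 4, 18, -1, 5  ⇒  Σ = 24
Area = |Σ|/2 = 12.
Net area = 73 − 12 = 61.

61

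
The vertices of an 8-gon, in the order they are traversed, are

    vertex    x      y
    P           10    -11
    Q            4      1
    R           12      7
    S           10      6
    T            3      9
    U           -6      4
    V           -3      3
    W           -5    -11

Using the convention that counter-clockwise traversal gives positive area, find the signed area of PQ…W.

208.5

Apply the shoelace (surveyor's) formula: 2A = Σ (x_i·y_{i+1} − x_{i+1}·y_i), indices taken mod 8.
Σ = (54) + (16) + (2) + (72) + (66) + (-6) + (48) + (165) = 417
Signed area = Σ/2 = 208.5 (positive ⇒ counter-clockwise traversal).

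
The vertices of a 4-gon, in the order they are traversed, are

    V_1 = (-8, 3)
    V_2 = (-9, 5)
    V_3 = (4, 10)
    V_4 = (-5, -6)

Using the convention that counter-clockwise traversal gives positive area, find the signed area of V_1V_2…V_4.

Apply the shoelace formula: 2A = Σ (x_i·y_{i+1} − x_{i+1}·y_i), indices taken mod 4.
Cross-terms: -13, -110, 26, -63  ⇒  Σ = -160
Signed area = Σ/2 = -80 (negative ⇒ clockwise traversal).

-80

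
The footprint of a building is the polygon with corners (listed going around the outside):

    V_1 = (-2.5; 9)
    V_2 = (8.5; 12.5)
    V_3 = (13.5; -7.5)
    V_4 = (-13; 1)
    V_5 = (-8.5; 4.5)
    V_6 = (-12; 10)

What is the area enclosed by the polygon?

Apply the shoelace formula: 2A = Σ (x_i·y_{i+1} − x_{i+1}·y_i), indices taken mod 6.
V_1→V_2: (-2.5)(12.5) − (8.5)(9) = -107.75
V_2→V_3: (8.5)(-7.5) − (13.5)(12.5) = -232.5
V_3→V_4: (13.5)(1) − (-13)(-7.5) = -84
V_4→V_5: (-13)(4.5) − (-8.5)(1) = -50
V_5→V_6: (-8.5)(10) − (-12)(4.5) = -31
V_6→V_1: (-12)(9) − (-2.5)(10) = -83
Σ = -588.25
Area = |Σ|/2 = 294.125.

294.125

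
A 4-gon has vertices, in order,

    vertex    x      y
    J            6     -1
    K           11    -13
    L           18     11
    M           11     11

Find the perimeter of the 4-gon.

|JK| = √((5)² + (-12)²) = √169 = 13
|KL| = √((7)² + (24)²) = √625 = 25
|LM| = √((-7)² + (0)²) = √49 = 7
|MJ| = √((-5)² + (-12)²) = √169 = 13
Perimeter = 13 + 25 + 7 + 13 = 58.

58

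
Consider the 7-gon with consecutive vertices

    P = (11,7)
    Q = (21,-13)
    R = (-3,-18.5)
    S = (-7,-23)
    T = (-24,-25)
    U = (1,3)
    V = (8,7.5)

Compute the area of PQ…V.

622.5

Apply Gauss's area formula: 2A = Σ (x_i·y_{i+1} − x_{i+1}·y_i), indices taken mod 7.
Σ = (-290) + (-427.5) + (-60.5) + (-377) + (-47) + (-16.5) + (-26.5) = -1245
Area = |Σ|/2 = 622.5.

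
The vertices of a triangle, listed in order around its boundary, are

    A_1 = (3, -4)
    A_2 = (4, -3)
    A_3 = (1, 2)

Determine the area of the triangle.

4

Σ = (7) + (11) + (-10) = 8
Area = |Σ|/2 = 4.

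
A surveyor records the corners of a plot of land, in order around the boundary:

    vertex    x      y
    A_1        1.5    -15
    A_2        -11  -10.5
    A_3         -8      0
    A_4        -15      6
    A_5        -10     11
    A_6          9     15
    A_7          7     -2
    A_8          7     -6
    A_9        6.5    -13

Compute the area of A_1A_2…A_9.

473.875

Σ = (-180.75) + (-84) + (-48) + (-105) + (-249) + (-123) + (-28) + (-52) + (-78) = -947.75
Area = |Σ|/2 = 473.875.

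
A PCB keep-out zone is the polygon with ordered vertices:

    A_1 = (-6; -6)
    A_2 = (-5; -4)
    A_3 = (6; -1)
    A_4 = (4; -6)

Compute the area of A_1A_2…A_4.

Σ = (-6) + (29) + (-32) + (-60) = -69
Area = |Σ|/2 = 34.5.

34.5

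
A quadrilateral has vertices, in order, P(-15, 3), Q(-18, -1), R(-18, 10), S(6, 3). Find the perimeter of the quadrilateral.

62

|PQ| = √((-3)² + (-4)²) = √25 = 5
|QR| = √((0)² + (11)²) = √121 = 11
|RS| = √((24)² + (-7)²) = √625 = 25
|SP| = √((-21)² + (0)²) = √441 = 21
Perimeter = 5 + 11 + 25 + 21 = 62.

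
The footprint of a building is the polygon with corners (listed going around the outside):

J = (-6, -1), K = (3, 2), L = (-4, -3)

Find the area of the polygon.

J→K: (-6)(2) − (3)(-1) = -9
K→L: (3)(-3) − (-4)(2) = -1
L→J: (-4)(-1) − (-6)(-3) = -14
Σ = -24
Area = |Σ|/2 = 12.

12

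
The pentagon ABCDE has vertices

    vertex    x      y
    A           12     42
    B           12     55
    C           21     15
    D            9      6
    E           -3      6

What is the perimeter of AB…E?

|AB| = √((0)² + (13)²) = √169 = 13
|BC| = √((9)² + (-40)²) = √1681 = 41
|CD| = √((-12)² + (-9)²) = √225 = 15
|DE| = √((-12)² + (0)²) = √144 = 12
|EA| = √((15)² + (36)²) = √1521 = 39
Perimeter = 13 + 41 + 15 + 12 + 39 = 120.

120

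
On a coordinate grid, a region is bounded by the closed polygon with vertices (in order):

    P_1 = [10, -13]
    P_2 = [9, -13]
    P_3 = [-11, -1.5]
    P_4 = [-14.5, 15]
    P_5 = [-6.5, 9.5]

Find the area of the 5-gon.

Cross-terms: -13, -156.5, -186.75, -40.25, -10.5  ⇒  Σ = -407
Area = |Σ|/2 = 203.5.

203.5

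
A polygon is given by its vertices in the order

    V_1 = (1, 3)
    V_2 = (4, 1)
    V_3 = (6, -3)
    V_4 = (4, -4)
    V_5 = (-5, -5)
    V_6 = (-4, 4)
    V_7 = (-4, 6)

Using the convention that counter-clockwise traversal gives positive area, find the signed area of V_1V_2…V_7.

Cross-terms: -11, -18, -12, -40, -40, -8, -18  ⇒  Σ = -147
Signed area = Σ/2 = -73.5 (negative ⇒ clockwise traversal).

-73.5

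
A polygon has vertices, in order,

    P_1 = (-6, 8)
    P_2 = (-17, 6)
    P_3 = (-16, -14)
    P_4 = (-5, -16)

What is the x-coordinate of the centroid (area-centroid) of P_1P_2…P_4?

Apply the shoelace formula. First the cross-terms c_i = x_i·y_{i+1} − x_{i+1}·y_i:
  100, 334, 186, -136  ⇒  2A = 484, A = 242.
Then Σ (x_i + x_{i+1})·c_i = -15732, so x̄ = -15732 / (6·242) = -1311/121.

-1311/121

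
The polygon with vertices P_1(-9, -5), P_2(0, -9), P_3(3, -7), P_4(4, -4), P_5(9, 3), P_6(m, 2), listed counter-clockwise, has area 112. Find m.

The doubled signed area Σ (x_i y_{i+1} − x_{i+1} y_i) is linear in m.
With m=0 it equals 208; the coefficient of m is -8 (from the two edges through P_6).
So -8·m + 208 = 2·112 = 224 ⇒ m = -2.

-2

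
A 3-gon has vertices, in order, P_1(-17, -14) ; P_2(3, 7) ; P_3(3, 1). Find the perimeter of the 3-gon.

60

|P_1P_2| = √((20)² + (21)²) = √841 = 29
|P_2P_3| = √((0)² + (-6)²) = √36 = 6
|P_3P_1| = √((-20)² + (-15)²) = √625 = 25
Perimeter = 29 + 6 + 25 = 60.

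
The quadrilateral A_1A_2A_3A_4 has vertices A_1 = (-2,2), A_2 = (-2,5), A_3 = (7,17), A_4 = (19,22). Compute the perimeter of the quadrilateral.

|A_1A_2| = √((0)² + (3)²) = √9 = 3
|A_2A_3| = √((9)² + (12)²) = √225 = 15
|A_3A_4| = √((12)² + (5)²) = √169 = 13
|A_4A_1| = √((-21)² + (-20)²) = √841 = 29
Perimeter = 3 + 15 + 13 + 29 = 60.

60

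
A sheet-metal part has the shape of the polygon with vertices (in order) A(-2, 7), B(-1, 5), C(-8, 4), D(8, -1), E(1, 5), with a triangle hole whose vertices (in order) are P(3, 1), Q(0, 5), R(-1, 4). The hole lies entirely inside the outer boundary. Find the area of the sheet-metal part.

30

Outer boundary:
Apply Gauss's area formula: 2A = Σ (x_i·y_{i+1} − x_{i+1}·y_i), indices taken mod 5.
Σ = (-3) + (36) + (-24) + (41) + (17) = 67
Area = |Σ|/2 = 33.5.
Hole:
Σ = (15) + (5) + (-13) = 7
Area = |Σ|/2 = 3.5.
Net area = 33.5 − 3.5 = 30.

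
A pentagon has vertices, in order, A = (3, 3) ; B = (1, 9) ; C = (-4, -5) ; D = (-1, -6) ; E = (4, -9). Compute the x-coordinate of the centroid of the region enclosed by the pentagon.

Apply the shoelace formula. First the cross-terms c_i = x_i·y_{i+1} − x_{i+1}·y_i:
  24, 31, 19, 33, 39  ⇒  2A = 146, A = 73.
Then Σ (x_i + x_{i+1})·c_i = 280, so x̄ = 280 / (6·73) = 140/219.

140/219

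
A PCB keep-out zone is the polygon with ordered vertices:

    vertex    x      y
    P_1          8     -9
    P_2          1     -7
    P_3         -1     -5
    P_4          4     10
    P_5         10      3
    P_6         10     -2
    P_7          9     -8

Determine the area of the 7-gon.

P_1→P_2: (8)(-7) − (1)(-9) = -47
P_2→P_3: (1)(-5) − (-1)(-7) = -12
P_3→P_4: (-1)(10) − (4)(-5) = 10
P_4→P_5: (4)(3) − (10)(10) = -88
P_5→P_6: (10)(-2) − (10)(3) = -50
P_6→P_7: (10)(-8) − (9)(-2) = -62
P_7→P_1: (9)(-9) − (8)(-8) = -17
Σ = -266
Area = |Σ|/2 = 133.

133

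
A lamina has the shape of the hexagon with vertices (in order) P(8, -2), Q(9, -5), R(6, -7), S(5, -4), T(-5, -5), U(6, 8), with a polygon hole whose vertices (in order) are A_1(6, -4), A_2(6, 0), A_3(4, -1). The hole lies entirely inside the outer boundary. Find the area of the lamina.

83.5

Outer boundary:
Σ = (-22) + (-33) + (11) + (-45) + (-10) + (-76) = -175
Area = |Σ|/2 = 87.5.
Hole:
A_1→A_2: (6)(0) − (6)(-4) = 24
A_2→A_3: (6)(-1) − (4)(0) = -6
A_3→A_1: (4)(-4) − (6)(-1) = -10
Σ = 8
Area = |Σ|/2 = 4.
Net area = 87.5 − 4 = 83.5.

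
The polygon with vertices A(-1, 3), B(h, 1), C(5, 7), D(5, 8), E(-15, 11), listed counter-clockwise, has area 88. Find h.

9

The doubled signed area Σ (x_i y_{i+1} − x_{i+1} y_i) is linear in h.
With h=0 it equals 140; the coefficient of h is 4 (from the two edges through B).
So 4·h + 140 = 2·88 = 176 ⇒ h = 9.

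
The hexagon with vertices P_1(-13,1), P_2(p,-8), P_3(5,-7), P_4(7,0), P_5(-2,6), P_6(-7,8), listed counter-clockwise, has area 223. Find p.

-11

Write out the shoelace sum; only the two edges meeting at P_2 involve p:
2·Area = [((-13)·(-8) − p·1) + (p·(-7) − 5·(-8))] + 214
       = -8·p + 358 = 446
⇒ p = -11.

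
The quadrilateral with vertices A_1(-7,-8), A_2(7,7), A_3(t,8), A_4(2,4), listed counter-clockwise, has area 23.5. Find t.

The doubled signed area Σ (x_i y_{i+1} − x_{i+1} y_i) is linear in t.
With t=0 it equals 59; the coefficient of t is -3 (from the two edges through A_3).
So -3·t + 59 = 2·23.5 = 47 ⇒ t = 4.

4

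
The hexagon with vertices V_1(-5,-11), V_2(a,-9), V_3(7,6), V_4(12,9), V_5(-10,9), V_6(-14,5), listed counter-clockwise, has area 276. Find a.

Write out the shoelace sum; only the two edges meeting at V_2 involve a:
2·Area = [((-5)·(-9) − a·(-11)) + (a·6 − 7·(-9))] + 444
       = 17·a + 552 = 552
⇒ a = 0.

0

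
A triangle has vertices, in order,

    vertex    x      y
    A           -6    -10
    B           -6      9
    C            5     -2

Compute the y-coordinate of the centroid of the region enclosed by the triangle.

Apply Gauss's area formula. First the cross-terms c_i = x_i·y_{i+1} − x_{i+1}·y_i:
  -114, -33, -62  ⇒  2A = -209, A = -104.5.
Then Σ (y_i + y_{i+1})·c_i = 627, so ȳ = 627 / (6·(-104.5)) = -1.

-1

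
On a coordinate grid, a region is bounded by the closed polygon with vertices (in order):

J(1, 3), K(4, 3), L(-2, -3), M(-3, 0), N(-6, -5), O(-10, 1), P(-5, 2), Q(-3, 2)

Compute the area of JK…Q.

Apply the shoelace (surveyor's) formula: 2A = Σ (x_i·y_{i+1} − x_{i+1}·y_i), indices taken mod 8.
J→K: (1)(3) − (4)(3) = -9
K→L: (4)(-3) − (-2)(3) = -6
L→M: (-2)(0) − (-3)(-3) = -9
M→N: (-3)(-5) − (-6)(0) = 15
N→O: (-6)(1) − (-10)(-5) = -56
O→P: (-10)(2) − (-5)(1) = -15
P→Q: (-5)(2) − (-3)(2) = -4
Q→J: (-3)(3) − (1)(2) = -11
Σ = -95
Area = |Σ|/2 = 47.5.

47.5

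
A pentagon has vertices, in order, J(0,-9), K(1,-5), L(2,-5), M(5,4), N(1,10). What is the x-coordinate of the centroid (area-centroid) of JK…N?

Apply the shoelace formula. First the cross-terms c_i = x_i·y_{i+1} − x_{i+1}·y_i:
  9, 5, 33, 46, -9  ⇒  2A = 84, A = 42.
Then Σ (x_i + x_{i+1})·c_i = 522, so x̄ = 522 / (6·42) = 29/14.

29/14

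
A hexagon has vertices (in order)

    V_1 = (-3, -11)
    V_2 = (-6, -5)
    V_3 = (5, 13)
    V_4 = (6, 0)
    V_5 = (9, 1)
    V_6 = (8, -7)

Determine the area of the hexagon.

Apply the surveyor's formula: 2A = Σ (x_i·y_{i+1} − x_{i+1}·y_i), indices taken mod 6.
Cross-terms: -51, -53, -78, 6, -71, -109  ⇒  Σ = -356
Area = |Σ|/2 = 178.

178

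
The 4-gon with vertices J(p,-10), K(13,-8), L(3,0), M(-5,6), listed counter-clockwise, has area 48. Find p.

Write out the shoelace sum; only the two edges meeting at J involve p:
2·Area = [((-5)·(-10) − p·6) + (p·(-8) − 13·(-10))] + 42
       = -14·p + 222 = 96
⇒ p = 9.

9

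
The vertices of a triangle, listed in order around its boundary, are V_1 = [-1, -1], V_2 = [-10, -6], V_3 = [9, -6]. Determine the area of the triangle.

V_1→V_2: (-1)(-6) − (-10)(-1) = -4
V_2→V_3: (-10)(-6) − (9)(-6) = 114
V_3→V_1: (9)(-1) − (-1)(-6) = -15
Σ = 95
Area = |Σ|/2 = 47.5.

47.5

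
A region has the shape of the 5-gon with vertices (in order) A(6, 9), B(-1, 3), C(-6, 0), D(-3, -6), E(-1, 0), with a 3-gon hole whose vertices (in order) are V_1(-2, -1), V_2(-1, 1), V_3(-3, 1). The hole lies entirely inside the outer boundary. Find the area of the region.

Outer boundary:
Apply Gauss's area formula: 2A = Σ (x_i·y_{i+1} − x_{i+1}·y_i), indices taken mod 5.
Cross-terms: 27, 18, 36, -6, -9  ⇒  Σ = 66
Area = |Σ|/2 = 33.
Hole:
Apply the shoelace (surveyor's) formula: 2A = Σ (x_i·y_{i+1} − x_{i+1}·y_i), indices taken mod 3.
Cross-terms: -3, 2, 5  ⇒  Σ = 4
Area = |Σ|/2 = 2.
Net area = 33 − 2 = 31.

31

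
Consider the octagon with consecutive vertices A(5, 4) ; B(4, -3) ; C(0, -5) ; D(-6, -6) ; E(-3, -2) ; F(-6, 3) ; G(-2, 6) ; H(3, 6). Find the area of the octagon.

93

Apply the shoelace (surveyor's) formula: 2A = Σ (x_i·y_{i+1} − x_{i+1}·y_i), indices taken mod 8.
A→B: (5)(-3) − (4)(4) = -31
B→C: (4)(-5) − (0)(-3) = -20
C→D: (0)(-6) − (-6)(-5) = -30
D→E: (-6)(-2) − (-3)(-6) = -6
E→F: (-3)(3) − (-6)(-2) = -21
F→G: (-6)(6) − (-2)(3) = -30
G→H: (-2)(6) − (3)(6) = -30
H→A: (3)(4) − (5)(6) = -18
Σ = -186
Area = |Σ|/2 = 93.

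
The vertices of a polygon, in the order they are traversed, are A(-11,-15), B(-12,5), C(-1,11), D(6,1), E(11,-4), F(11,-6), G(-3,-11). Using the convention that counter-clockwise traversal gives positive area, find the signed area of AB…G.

Apply the surveyor's formula: 2A = Σ (x_i·y_{i+1} − x_{i+1}·y_i), indices taken mod 7.
A→B: (-11)(5) − (-12)(-15) = -235
B→C: (-12)(11) − (-1)(5) = -127
C→D: (-1)(1) − (6)(11) = -67
D→E: (6)(-4) − (11)(1) = -35
E→F: (11)(-6) − (11)(-4) = -22
F→G: (11)(-11) − (-3)(-6) = -139
G→A: (-3)(-15) − (-11)(-11) = -76
Σ = -701
Signed area = Σ/2 = -350.5 (negative ⇒ clockwise traversal).

-350.5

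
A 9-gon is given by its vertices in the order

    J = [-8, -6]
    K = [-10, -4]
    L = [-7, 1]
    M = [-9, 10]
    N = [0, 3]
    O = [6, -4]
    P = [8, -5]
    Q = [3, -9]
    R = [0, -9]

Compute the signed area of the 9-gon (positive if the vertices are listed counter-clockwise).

Σ = (-28) + (-38) + (-61) + (-27) + (-18) + (2) + (-57) + (-27) + (-72) = -326
Signed area = Σ/2 = -163 (negative ⇒ clockwise traversal).

-163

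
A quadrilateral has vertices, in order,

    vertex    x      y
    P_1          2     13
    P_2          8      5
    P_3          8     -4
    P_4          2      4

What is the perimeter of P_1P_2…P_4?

|P_1P_2| = √((6)² + (-8)²) = √100 = 10
|P_2P_3| = √((0)² + (-9)²) = √81 = 9
|P_3P_4| = √((-6)² + (8)²) = √100 = 10
|P_4P_1| = √((0)² + (9)²) = √81 = 9
Perimeter = 10 + 9 + 10 + 9 = 38.

38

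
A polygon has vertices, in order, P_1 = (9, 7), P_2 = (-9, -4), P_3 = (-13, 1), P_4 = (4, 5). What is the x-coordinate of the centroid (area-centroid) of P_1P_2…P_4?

-871/180

Apply the shoelace formula. First the cross-terms c_i = x_i·y_{i+1} − x_{i+1}·y_i:
  27, -61, -69, -17  ⇒  2A = -120, A = -60.
Then Σ (x_i + x_{i+1})·c_i = 1742, so x̄ = 1742 / (6·(-60)) = -871/180.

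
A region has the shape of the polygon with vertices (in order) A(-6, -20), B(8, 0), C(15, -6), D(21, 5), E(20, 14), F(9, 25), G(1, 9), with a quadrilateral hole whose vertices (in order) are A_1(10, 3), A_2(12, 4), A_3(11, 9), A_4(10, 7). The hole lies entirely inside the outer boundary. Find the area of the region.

Outer boundary:
Apply the shoelace (surveyor's) formula: 2A = Σ (x_i·y_{i+1} − x_{i+1}·y_i), indices taken mod 7.
Σ = (160) + (-48) + (201) + (194) + (374) + (56) + (34) = 971
Area = |Σ|/2 = 485.5.
Hole:
Apply Gauss's area formula: 2A = Σ (x_i·y_{i+1} − x_{i+1}·y_i), indices taken mod 4.
Cross-terms: 4, 64, -13, -40  ⇒  Σ = 15
Area = |Σ|/2 = 7.5.
Net area = 485.5 − 7.5 = 478.

478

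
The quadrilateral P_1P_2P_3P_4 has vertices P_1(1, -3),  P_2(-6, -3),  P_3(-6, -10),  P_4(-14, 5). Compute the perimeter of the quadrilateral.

48

|P_1P_2| = √((-7)² + (0)²) = √49 = 7
|P_2P_3| = √((0)² + (-7)²) = √49 = 7
|P_3P_4| = √((-8)² + (15)²) = √289 = 17
|P_4P_1| = √((15)² + (-8)²) = √289 = 17
Perimeter = 7 + 7 + 17 + 17 = 48.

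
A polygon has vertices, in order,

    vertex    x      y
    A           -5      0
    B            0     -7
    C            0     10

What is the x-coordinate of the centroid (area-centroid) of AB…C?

-5/3

Apply Gauss's area formula. First the cross-terms c_i = x_i·y_{i+1} − x_{i+1}·y_i:
  35, 0, 50  ⇒  2A = 85, A = 42.5.
Then Σ (x_i + x_{i+1})·c_i = -425, so x̄ = -425 / (6·42.5) = -5/3.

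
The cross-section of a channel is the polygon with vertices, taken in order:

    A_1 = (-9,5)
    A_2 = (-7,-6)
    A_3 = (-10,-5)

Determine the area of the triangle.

15.5

Apply the shoelace formula: 2A = Σ (x_i·y_{i+1} − x_{i+1}·y_i), indices taken mod 3.
Σ = (89) + (-25) + (-95) = -31
Area = |Σ|/2 = 15.5.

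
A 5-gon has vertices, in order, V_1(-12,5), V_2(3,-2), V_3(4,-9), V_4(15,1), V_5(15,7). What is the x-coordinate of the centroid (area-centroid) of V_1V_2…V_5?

934/189

Apply the surveyor's formula. First the cross-terms c_i = x_i·y_{i+1} − x_{i+1}·y_i:
  9, -19, 139, 90, 159  ⇒  2A = 378, A = 189.
Then Σ (x_i + x_{i+1})·c_i = 5604, so x̄ = 5604 / (6·189) = 934/189.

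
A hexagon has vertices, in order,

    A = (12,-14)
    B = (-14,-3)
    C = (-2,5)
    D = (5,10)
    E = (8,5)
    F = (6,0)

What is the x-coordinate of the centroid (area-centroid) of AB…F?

Apply the shoelace formula. First the cross-terms c_i = x_i·y_{i+1} − x_{i+1}·y_i:
  -232, -76, -45, -55, -30, -84  ⇒  2A = -522, A = -261.
Then Σ (x_i + x_{i+1})·c_i = -1102, so x̄ = -1102 / (6·(-261)) = 19/27.

19/27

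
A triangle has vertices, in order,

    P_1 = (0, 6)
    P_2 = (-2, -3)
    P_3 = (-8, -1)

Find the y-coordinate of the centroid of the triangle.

Apply the shoelace formula. First the cross-terms c_i = x_i·y_{i+1} − x_{i+1}·y_i:
  12, -22, -48  ⇒  2A = -58, A = -29.
Then Σ (y_i + y_{i+1})·c_i = -116, so ȳ = -116 / (6·(-29)) = 2/3.

2/3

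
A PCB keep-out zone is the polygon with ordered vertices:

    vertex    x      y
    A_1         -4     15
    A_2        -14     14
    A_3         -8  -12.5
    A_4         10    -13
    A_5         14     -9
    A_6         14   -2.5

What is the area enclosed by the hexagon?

A_1→A_2: (-4)(14) − (-14)(15) = 154
A_2→A_3: (-14)(-12.5) − (-8)(14) = 287
A_3→A_4: (-8)(-13) − (10)(-12.5) = 229
A_4→A_5: (10)(-9) − (14)(-13) = 92
A_5→A_6: (14)(-2.5) − (14)(-9) = 91
A_6→A_1: (14)(15) − (-4)(-2.5) = 200
Σ = 1053
Area = |Σ|/2 = 526.5.

526.5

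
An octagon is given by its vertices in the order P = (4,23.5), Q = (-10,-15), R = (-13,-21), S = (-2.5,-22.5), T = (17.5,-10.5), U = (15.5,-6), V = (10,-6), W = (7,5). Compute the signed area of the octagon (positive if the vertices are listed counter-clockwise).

555.625

Σ = (175) + (15) + (240) + (420) + (57.75) + (-33) + (92) + (144.5) = 1111.25
Signed area = Σ/2 = 555.625 (positive ⇒ counter-clockwise traversal).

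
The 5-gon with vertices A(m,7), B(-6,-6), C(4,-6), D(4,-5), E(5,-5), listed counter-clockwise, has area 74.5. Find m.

-3

The doubled signed area Σ (x_i y_{i+1} − x_{i+1} y_i) is linear in m.
With m=0 it equals 146; the coefficient of m is -1 (from the two edges through A).
So -1·m + 146 = 2·74.5 = 149 ⇒ m = -3.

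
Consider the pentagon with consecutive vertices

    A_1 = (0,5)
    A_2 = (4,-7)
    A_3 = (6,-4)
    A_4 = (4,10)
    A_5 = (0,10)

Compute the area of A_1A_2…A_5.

Apply Gauss's area formula: 2A = Σ (x_i·y_{i+1} − x_{i+1}·y_i), indices taken mod 5.
A_1→A_2: (0)(-7) − (4)(5) = -20
A_2→A_3: (4)(-4) − (6)(-7) = 26
A_3→A_4: (6)(10) − (4)(-4) = 76
A_4→A_5: (4)(10) − (0)(10) = 40
A_5→A_1: (0)(5) − (0)(10) = 0
Σ = 122
Area = |Σ|/2 = 61.

61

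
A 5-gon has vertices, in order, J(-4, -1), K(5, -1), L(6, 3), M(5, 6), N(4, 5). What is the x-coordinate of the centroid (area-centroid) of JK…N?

Apply Gauss's area formula. First the cross-terms c_i = x_i·y_{i+1} − x_{i+1}·y_i:
  9, 21, 21, 1, 16  ⇒  2A = 68, A = 34.
Then Σ (x_i + x_{i+1})·c_i = 480, so x̄ = 480 / (6·34) = 40/17.

40/17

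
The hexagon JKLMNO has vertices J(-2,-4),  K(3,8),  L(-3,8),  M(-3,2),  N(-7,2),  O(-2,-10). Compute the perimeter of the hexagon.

|JK| = √((5)² + (12)²) = √169 = 13
|KL| = √((-6)² + (0)²) = √36 = 6
|LM| = √((0)² + (-6)²) = √36 = 6
|MN| = √((-4)² + (0)²) = √16 = 4
|NO| = √((5)² + (-12)²) = √169 = 13
|OJ| = √((0)² + (6)²) = √36 = 6
Perimeter = 13 + 6 + 6 + 4 + 13 + 6 = 48.

48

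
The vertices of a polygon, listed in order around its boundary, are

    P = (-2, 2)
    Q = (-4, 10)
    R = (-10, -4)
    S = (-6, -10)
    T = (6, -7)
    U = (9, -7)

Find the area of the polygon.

153.5

Apply the shoelace (surveyor's) formula: 2A = Σ (x_i·y_{i+1} − x_{i+1}·y_i), indices taken mod 6.
P→Q: (-2)(10) − (-4)(2) = -12
Q→R: (-4)(-4) − (-10)(10) = 116
R→S: (-10)(-10) − (-6)(-4) = 76
S→T: (-6)(-7) − (6)(-10) = 102
T→U: (6)(-7) − (9)(-7) = 21
U→P: (9)(2) − (-2)(-7) = 4
Σ = 307
Area = |Σ|/2 = 153.5.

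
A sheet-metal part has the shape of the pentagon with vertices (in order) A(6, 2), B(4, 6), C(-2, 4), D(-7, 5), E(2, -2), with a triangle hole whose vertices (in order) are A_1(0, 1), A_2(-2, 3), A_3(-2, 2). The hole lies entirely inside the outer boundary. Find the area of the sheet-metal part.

46

Outer boundary:
Apply Gauss's area formula: 2A = Σ (x_i·y_{i+1} − x_{i+1}·y_i), indices taken mod 5.
Σ = (28) + (28) + (18) + (4) + (16) = 94
Area = |Σ|/2 = 47.
Hole:
Apply the surveyor's formula: 2A = Σ (x_i·y_{i+1} − x_{i+1}·y_i), indices taken mod 3.
Σ = (2) + (2) + (-2) = 2
Area = |Σ|/2 = 1.
Net area = 47 − 1 = 46.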